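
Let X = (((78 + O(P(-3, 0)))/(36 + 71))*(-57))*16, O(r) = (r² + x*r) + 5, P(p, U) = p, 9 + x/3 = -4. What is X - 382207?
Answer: -41086757/107 ≈ -3.8399e+5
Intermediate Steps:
x = -39 (x = -27 + 3*(-4) = -27 - 12 = -39)
O(r) = 5 + r² - 39*r (O(r) = (r² - 39*r) + 5 = 5 + r² - 39*r)
X = -190608/107 (X = (((78 + (5 + (-3)² - 39*(-3)))/(36 + 71))*(-57))*16 = (((78 + (5 + 9 + 117))/107)*(-57))*16 = (((78 + 131)*(1/107))*(-57))*16 = ((209*(1/107))*(-57))*16 = ((209/107)*(-57))*16 = -11913/107*16 = -190608/107 ≈ -1781.4)
X - 382207 = -190608/107 - 382207 = -41086757/107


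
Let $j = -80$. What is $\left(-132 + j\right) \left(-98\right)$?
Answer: $20776$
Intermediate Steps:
$\left(-132 + j\right) \left(-98\right) = \left(-132 - 80\right) \left(-98\right) = \left(-212\right) \left(-98\right) = 20776$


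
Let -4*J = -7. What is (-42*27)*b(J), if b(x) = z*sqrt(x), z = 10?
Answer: -5670*sqrt(7) ≈ -15001.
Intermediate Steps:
J = 7/4 (J = -1/4*(-7) = 7/4 ≈ 1.7500)
b(x) = 10*sqrt(x)
(-42*27)*b(J) = (-42*27)*(10*sqrt(7/4)) = -11340*sqrt(7)/2 = -5670*sqrt(7)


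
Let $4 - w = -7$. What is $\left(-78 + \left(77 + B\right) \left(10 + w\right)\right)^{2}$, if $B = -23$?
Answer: $1115136$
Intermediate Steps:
$w = 11$ ($w = 4 - -7 = 4 + 7 = 11$)
$\left(-78 + \left(77 + B\right) \left(10 + w\right)\right)^{2} = \left(-78 + \left(77 - 23\right) \left(10 + 11\right)\right)^{2} = \left(-78 + 54 \cdot 21\right)^{2} = \left(-78 + 1134\right)^{2} = 1056^{2} = 1115136$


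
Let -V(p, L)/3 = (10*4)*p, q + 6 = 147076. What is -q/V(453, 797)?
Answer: 14707/5436 ≈ 2.7055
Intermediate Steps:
q = 147070 (q = -6 + 147076 = 147070)
V(p, L) = -120*p (V(p, L) = -3*10*4*p = -120*p)
-q/V(453, 797) = -147070/((-120*453)) = -147070/(-54360) = -147070*(-1)/54360 = -1*(-14707/5436) = 14707/5436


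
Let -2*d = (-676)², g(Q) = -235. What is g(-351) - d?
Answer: 228253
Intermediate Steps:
d = -228488 (d = -½*(-676)² = -½*456976 = -228488)
g(-351) - d = -235 - 1*(-228488) = -235 + 228488 = 228253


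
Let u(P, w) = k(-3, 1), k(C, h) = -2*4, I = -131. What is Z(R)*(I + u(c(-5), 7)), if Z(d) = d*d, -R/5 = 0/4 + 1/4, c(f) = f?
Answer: -3475/16 ≈ -217.19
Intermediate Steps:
k(C, h) = -8
R = -5/4 (R = -5*(0/4 + 1/4) = -5*(0*(1/4) + 1*(1/4)) = -5*(0 + 1/4) = -5*1/4 = -5/4 ≈ -1.2500)
u(P, w) = -8
Z(d) = d**2
Z(R)*(I + u(c(-5), 7)) = (-5/4)**2*(-131 - 8) = (25/16)*(-139) = -3475/16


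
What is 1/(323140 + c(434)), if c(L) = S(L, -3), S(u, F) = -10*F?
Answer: 1/323170 ≈ 3.0943e-6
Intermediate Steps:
c(L) = 30 (c(L) = -10*(-3) = 30)
1/(323140 + c(434)) = 1/(323140 + 30) = 1/323170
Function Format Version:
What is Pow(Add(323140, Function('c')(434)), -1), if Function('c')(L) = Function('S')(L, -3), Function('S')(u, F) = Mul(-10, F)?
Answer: Rational(1, 323170) ≈ 3.0943e-6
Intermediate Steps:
Function('c')(L) = 30 (Function('c')(L) = Mul(-10, -3) = 30)
Pow(Add(323140, Function('c')(434)), -1) = Pow(Add(323140, 30), -1) = Pow(323170, -1) = Rational(1, 323170)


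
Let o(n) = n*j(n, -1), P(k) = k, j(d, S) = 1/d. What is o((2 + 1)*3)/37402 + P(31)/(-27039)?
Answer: -1132423/1011312678 ≈ -0.0011198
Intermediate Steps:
o(n) = 1 (o(n) = n/n = 1)
o((2 + 1)*3)/37402 + P(31)/(-27039) = 1/37402 + 31/(-27039) = 1*(1/37402) + 31*(-1/27039) = 1/37402 - 31/27039 = -1132423/1011312678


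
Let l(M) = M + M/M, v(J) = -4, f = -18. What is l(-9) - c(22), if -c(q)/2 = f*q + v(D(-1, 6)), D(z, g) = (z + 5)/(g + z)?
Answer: -808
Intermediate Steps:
D(z, g) = (5 + z)/(g + z)
l(M) = 1 + M (l(M) = M + 1 = 1 + M)
c(q) = 8 + 36*q (c(q) = -2*(-18*q - 4) = -2*(-4 - 18*q) = 8 + 36*q)
l(-9) - c(22) = (1 - 9) - (8 + 36*22) = -8 - (8 + 792) = -8 - 1*800 = -8 - 800 = -808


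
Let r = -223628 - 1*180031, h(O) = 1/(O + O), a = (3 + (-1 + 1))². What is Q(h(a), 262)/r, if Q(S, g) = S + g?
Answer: -4717/7265862 ≈ -0.00064920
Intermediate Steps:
a = 9 (a = (3 + 0)² = 3² = 9)
h(O) = 1/(2*O)
r = -403659 (r = -223628 - 180031 = -403659)
Q(h(a), 262)/r = ((½)/9 + 262)/(-403659) = ((½)*(⅑) + 262)*(-1/403659) = (1/18 + 262)*(-1/403659) = (4717/18)*(-1/403659) = -4717/7265862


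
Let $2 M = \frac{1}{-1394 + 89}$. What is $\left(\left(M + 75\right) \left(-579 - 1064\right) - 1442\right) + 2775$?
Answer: $- \frac{318136477}{2610} \approx -1.2189 \cdot 10^{5}$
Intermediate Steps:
$M = - \frac{1}{2610}$ ($M = \frac{1}{2 \left(-1394 + 89\right)} = \frac{1}{2 \left(-1305\right)} = \frac{1}{2} \left(- \frac{1}{1305}\right) = - \frac{1}{2610} \approx -0.00038314$)
$\left(\left(M + 75\right) \left(-579 - 1064\right) - 1442\right) + 2775 = \left(\left(- \frac{1}{2610} + 75\right) \left(-579 - 1064\right) - 1442\right) + 2775 = \left(\frac{195749}{2610} \left(-1643\right) - 1442\right) + 2775 = \left(- \frac{321615607}{2610} - 1442\right) + 2775 = - \frac{325379227}{2610} + 2775 = - \frac{318136477}{2610}$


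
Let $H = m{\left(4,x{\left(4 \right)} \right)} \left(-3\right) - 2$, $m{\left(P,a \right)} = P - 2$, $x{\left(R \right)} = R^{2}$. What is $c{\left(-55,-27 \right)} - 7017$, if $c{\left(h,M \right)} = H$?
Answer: $-7025$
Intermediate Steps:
$m{\left(P,a \right)} = -2 + P$
$H = -8$ ($H = \left(-2 + 4\right) \left(-3\right) - 2 = 2 \left(-3\right) - 2 = -6 - 2 = -8$)
$c{\left(h,M \right)} = -8$
$c{\left(-55,-27 \right)} - 7017 = -8 - 7017 = -7025$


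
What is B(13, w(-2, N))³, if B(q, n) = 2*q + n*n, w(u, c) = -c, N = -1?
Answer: 19683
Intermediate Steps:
B(q, n) = n² + 2*q (B(q, n) = 2*q + n² = n² + 2*q)
B(13, w(-2, N))³ = ((-1*(-1))² + 2*13)³ = (1² + 26)³ = (1 + 26)³ = 27³ = 19683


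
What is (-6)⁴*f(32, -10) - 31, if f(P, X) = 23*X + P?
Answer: -256639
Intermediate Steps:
f(P, X) = P + 23*X
(-6)⁴*f(32, -10) - 31 = (-6)⁴*(32 + 23*(-10)) - 31 = 1296*(32 - 230) - 31 = 1296*(-198) - 31 = -256608 - 31 = -256639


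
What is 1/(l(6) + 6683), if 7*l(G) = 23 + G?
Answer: 7/46810 ≈ 0.00014954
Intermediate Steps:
l(G) = 23/7 + G/7 (l(G) = (23 + G)/7 = 23/7 + G/7)
1/(l(6) + 6683) = 1/((23/7 + (1/7)*6) + 6683) = 1/((23/7 + 6/7) + 6683) = 1/(29/7 + 6683) = 1/(46810/7) = 7/46810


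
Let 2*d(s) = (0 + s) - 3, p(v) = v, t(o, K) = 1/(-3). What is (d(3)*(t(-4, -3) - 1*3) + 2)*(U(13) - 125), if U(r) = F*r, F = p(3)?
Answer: -172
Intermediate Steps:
t(o, K) = -⅓ (t(o, K) = 1*(-⅓) = -⅓)
F = 3
d(s) = -3/2 + s/2 (d(s) = ((0 + s) - 3)/2 = (s - 3)/2 = (-3 + s)/2 = -3/2 + s/2)
U(r) = 3*r
(d(3)*(t(-4, -3) - 1*3) + 2)*(U(13) - 125) = ((-3/2 + (½)*3)*(-⅓ - 1*3) + 2)*(3*13 - 125) = ((-3/2 + 3/2)*(-⅓ - 3) + 2)*(39 - 125) = (0*(-10/3) + 2)*(-86) = (0 + 2)*(-86) = 2*(-86) = -172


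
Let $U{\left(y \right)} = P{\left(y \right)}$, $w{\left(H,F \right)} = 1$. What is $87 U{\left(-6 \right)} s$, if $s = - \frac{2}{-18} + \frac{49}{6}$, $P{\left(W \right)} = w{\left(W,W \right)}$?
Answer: $\frac{4321}{6} \approx 720.17$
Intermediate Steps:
$P{\left(W \right)} = 1$
$U{\left(y \right)} = 1$
$s = \frac{149}{18}$ ($s = \left(-2\right) \left(- \frac{1}{18}\right) + 49 \cdot \frac{1}{6} = \frac{1}{9} + \frac{49}{6} = \frac{149}{18} \approx 8.2778$)
$87 U{\left(-6 \right)} s = 87 \cdot 1 \cdot \frac{149}{18} = 87 \cdot \frac{149}{18} = \frac{4321}{6}$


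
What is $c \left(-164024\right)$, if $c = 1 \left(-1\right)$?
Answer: $164024$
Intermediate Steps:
$c = -1$
$c \left(-164024\right) = \left(-1\right) \left(-164024\right) = 164024$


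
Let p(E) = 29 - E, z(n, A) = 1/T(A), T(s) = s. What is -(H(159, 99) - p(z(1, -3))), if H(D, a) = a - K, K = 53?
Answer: -50/3 ≈ -16.667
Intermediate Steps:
H(D, a) = -53 + a (H(D, a) = a - 1*53 = a - 53 = -53 + a)
z(n, A) = 1/A
-(H(159, 99) - p(z(1, -3))) = -((-53 + 99) - (29 - 1/(-3))) = -(46 - (29 - 1*(-⅓))) = -(46 - (29 + ⅓)) = -(46 - 1*88/3) = -(46 - 88/3) = -1*50/3 = -50/3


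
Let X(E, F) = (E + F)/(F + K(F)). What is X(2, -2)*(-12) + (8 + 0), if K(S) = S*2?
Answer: 8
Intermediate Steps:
K(S) = 2*S
X(E, F) = (E + F)/(3*F) (X(E, F) = (E + F)/(F + 2*F) = (E + F)/((3*F)) = (E + F)*(1/(3*F)) = (E + F)/(3*F))
X(2, -2)*(-12) + (8 + 0) = ((⅓)*(2 - 2)/(-2))*(-12) + (8 + 0) = ((⅓)*(-½)*0)*(-12) + 8 = 0*(-12) + 8 = 0 + 8 = 8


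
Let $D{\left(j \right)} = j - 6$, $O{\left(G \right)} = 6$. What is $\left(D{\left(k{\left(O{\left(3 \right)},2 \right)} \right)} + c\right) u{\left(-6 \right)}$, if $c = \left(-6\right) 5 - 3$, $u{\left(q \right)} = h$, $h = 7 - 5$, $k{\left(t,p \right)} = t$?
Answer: $-66$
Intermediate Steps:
$h = 2$ ($h = 7 - 5 = 2$)
$u{\left(q \right)} = 2$
$c = -33$ ($c = -30 - 3 = -33$)
$D{\left(j \right)} = -6 + j$
$\left(D{\left(k{\left(O{\left(3 \right)},2 \right)} \right)} + c\right) u{\left(-6 \right)} = \left(\left(-6 + 6\right) - 33\right) 2 = \left(0 - 33\right) 2 = \left(-33\right) 2 = -66$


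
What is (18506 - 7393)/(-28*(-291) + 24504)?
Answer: 11113/32652 ≈ 0.34035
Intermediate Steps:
(18506 - 7393)/(-28*(-291) + 24504) = 11113/(8148 + 24504) = 11113/32652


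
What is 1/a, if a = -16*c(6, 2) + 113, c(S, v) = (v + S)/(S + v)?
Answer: 1/97 ≈ 0.010309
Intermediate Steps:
c(S, v) = 1 (c(S, v) = (S + v)/(S + v) = 1)
a = 97 (a = -16*1 + 113 = -16 + 113 = 97)
1/a = 1/97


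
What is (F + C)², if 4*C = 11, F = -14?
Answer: 2025/16 ≈ 126.56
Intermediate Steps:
C = 11/4 (C = (¼)*11 = 11/4 ≈ 2.7500)
(F + C)² = (-14 + 11/4)² = (-45/4)² = 2025/16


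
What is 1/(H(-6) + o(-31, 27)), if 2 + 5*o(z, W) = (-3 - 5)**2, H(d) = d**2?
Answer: 5/242 ≈ 0.020661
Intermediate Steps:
o(z, W) = 62/5 (o(z, W) = -2/5 + (-3 - 5)**2/5 = -2/5 + (1/5)*(-8)**2 = -2/5 + (1/5)*64 = -2/5 + 64/5 = 62/5)
1/(H(-6) + o(-31, 27)) = 1/((-6)**2 + 62/5) = 1/(36 + 62/5) = 1/(242/5) = 5/242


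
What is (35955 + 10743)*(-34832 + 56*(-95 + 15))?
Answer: -1835791776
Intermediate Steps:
(35955 + 10743)*(-34832 + 56*(-95 + 15)) = 46698*(-34832 + 56*(-80)) = 46698*(-34832 - 4480) = 46698*(-39312) = -1835791776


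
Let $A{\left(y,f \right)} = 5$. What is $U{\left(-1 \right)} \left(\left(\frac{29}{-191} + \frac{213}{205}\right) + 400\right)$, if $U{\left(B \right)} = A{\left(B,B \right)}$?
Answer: $\frac{15696738}{7831} \approx 2004.4$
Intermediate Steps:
$U{\left(B \right)} = 5$
$U{\left(-1 \right)} \left(\left(\frac{29}{-191} + \frac{213}{205}\right) + 400\right) = 5 \left(\left(\frac{29}{-191} + \frac{213}{205}\right) + 400\right) = 5 \left(\left(29 \left(- \frac{1}{191}\right) + 213 \cdot \frac{1}{205}\right) + 400\right) = 5 \left(\left(- \frac{29}{191} + \frac{213}{205}\right) + 400\right) = 5 \left(\frac{34738}{39155} + 400\right) = 5 \cdot \frac{15696738}{39155} = \frac{15696738}{7831}$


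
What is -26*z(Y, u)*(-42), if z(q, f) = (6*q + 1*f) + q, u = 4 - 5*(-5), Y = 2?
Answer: 46956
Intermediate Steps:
u = 29 (u = 4 + 25 = 29)
z(q, f) = f + 7*q (z(q, f) = (6*q + f) + q = (f + 6*q) + q = f + 7*q)
-26*z(Y, u)*(-42) = -26*(29 + 7*2)*(-42) = -26*(29 + 14)*(-42) = -26*43*(-42) = -1118*(-42) = 46956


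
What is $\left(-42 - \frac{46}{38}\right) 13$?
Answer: $- \frac{10673}{19} \approx -561.74$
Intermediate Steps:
$\left(-42 - \frac{46}{38}\right) 13 = \left(-42 - \frac{23}{19}\right) 13 = \left(- \frac{821}{19}\right) 13 = - \frac{10673}{19}$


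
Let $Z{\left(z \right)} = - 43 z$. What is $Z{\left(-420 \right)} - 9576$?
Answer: $8484$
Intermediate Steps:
$Z{\left(-420 \right)} - 9576 = \left(-43\right) \left(-420\right) - 9576 = 18060 - 9576 = 8484$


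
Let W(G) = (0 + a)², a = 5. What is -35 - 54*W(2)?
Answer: -1385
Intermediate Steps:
W(G) = 25 (W(G) = (0 + 5)² = 5² = 25)
-35 - 54*W(2) = -35 - 54*25 = -35 - 1350 = -1385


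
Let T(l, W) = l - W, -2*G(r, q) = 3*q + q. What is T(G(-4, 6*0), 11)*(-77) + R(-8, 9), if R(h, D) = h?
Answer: 839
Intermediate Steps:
G(r, q) = -2*q (G(r, q) = -(3*q + q)/2 = -2*q)
T(G(-4, 6*0), 11)*(-77) + R(-8, 9) = (-12*0 - 1*11)*(-77) - 8 = (-2*0 - 11)*(-77) - 8 = (0 - 11)*(-77) - 8 = -11*(-77) - 8 = 847 - 8 = 839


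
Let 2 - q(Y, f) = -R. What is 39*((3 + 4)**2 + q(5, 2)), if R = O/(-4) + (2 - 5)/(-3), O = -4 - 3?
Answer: 8385/4 ≈ 2096.3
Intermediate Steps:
O = -7
R = 11/4 (R = -7/(-4) + (2 - 5)/(-3) = -7*(-1/4) - 3*(-1/3) = 7/4 + 1 = 11/4 ≈ 2.7500)
q(Y, f) = 19/4 (q(Y, f) = 2 - (-1)*11/4 = 2 - 1*(-11/4) = 2 + 11/4 = 19/4)
39*((3 + 4)**2 + q(5, 2)) = 39*((3 + 4)**2 + 19/4) = 39*(7**2 + 19/4) = 39*(49 + 19/4) = 39*(215/4) = 8385/4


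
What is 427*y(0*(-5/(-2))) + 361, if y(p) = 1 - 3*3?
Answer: -3055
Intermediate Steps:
y(p) = -8 (y(p) = 1 - 9 = -8)
427*y(0*(-5/(-2))) + 361 = 427*(-8) + 361 = -3416 + 361 = -3055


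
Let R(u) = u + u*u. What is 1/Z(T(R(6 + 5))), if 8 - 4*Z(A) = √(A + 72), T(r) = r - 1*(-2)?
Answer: -16/71 - 2*√206/71 ≈ -0.62965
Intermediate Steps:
R(u) = u + u²
T(r) = 2 + r (T(r) = r + 2 = 2 + r)
Z(A) = 2 - √(72 + A)/4 (Z(A) = 2 - √(A + 72)/4 = 2 - √(72 + A)/4)
1/Z(T(R(6 + 5))) = 1/(2 - √(72 + (2 + (6 + 5)*(1 + (6 + 5))))/4) = 1/(2 - √(72 + (2 + 11*(1 + 11)))/4) = 1/(2 - √(72 + (2 + 11*12))/4) = 1/(2 - √(72 + (2 + 132))/4) = 1/(2 - √(72 + 134)/4) = 1/(2 - √206/4)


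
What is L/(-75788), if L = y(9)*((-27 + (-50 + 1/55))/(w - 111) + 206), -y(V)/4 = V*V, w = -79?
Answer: 87355827/98998075 ≈ 0.88240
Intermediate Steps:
y(V) = -4*V² (y(V) = -4*V*V = -4*V²)
L = -349423308/5225 (L = (-4*9²)*((-27 + (-50 + 1/55))/(-79 - 111) + 206) = (-4*81)*((-27 + (-50 + 1/55))/(-190) + 206) = -324*((-27 - 2749/55)*(-1/190) + 206) = -324*(-4234/55*(-1/190) + 206) = -324*(2117/5225 + 206) = -324*1078467/5225 = -349423308/5225 ≈ -66875.)
L/(-75788) = -349423308/5225/(-75788) = -349423308/5225*(-1/75788) = 87355827/98998075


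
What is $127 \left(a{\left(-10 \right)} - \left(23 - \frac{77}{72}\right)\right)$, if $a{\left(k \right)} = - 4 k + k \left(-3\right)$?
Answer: $\frac{439547}{72} \approx 6104.8$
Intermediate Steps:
$a{\left(k \right)} = - 7 k$ ($a{\left(k \right)} = - 4 k - 3 k = - 7 k$)
$127 \left(a{\left(-10 \right)} - \left(23 - \frac{77}{72}\right)\right) = 127 \left(\left(-7\right) \left(-10\right) - \left(23 - \frac{77}{72}\right)\right) = 127 \left(70 + \left(-23 + 77 \cdot \frac{1}{72}\right)\right) = 127 \left(70 + \left(-23 + \frac{77}{72}\right)\right) = 127 \left(70 - \frac{1579}{72}\right) = 127 \cdot \frac{3461}{72} = \frac{439547}{72}$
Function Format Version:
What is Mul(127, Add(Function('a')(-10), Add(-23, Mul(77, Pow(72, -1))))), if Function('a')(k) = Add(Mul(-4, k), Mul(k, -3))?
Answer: Rational(439547, 72) ≈ 6104.8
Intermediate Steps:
Function('a')(k) = Mul(-7, k) (Function('a')(k) = Add(Mul(-4, k), Mul(-3, k)) = Mul(-7, k))
Mul(127, Add(Function('a')(-10), Add(-23, Mul(77, Pow(72, -1))))) = Mul(127, Add(Mul(-7, -10), Add(-23, Mul(77, Pow(72, -1))))) = Mul(127, Add(70, Add(-23, Mul(77, Rational(1, 72))))) = Mul(127, Add(70, Add(-23, Rational(77, 72)))) = Mul(127, Add(70, Rational(-1579, 72))) = Mul(127, Rational(3461, 72)) = Rational(439547, 72)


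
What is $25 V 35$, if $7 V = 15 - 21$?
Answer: $-750$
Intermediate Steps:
$V = - \frac{6}{7}$ ($V = \frac{15 - 21}{7} = \frac{1}{7} \left(-6\right) = - \frac{6}{7} \approx -0.85714$)
$25 V 35 = 25 \left(- \frac{6}{7}\right) 35 = \left(- \frac{150}{7}\right) 35 = -750$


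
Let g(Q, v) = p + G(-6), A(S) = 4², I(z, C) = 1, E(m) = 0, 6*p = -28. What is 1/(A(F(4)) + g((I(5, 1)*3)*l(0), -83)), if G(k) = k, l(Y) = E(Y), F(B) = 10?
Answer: 3/16 ≈ 0.18750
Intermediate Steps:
p = -14/3 (p = (⅙)*(-28) = -14/3 ≈ -4.6667)
l(Y) = 0
A(S) = 16
g(Q, v) = -32/3 (g(Q, v) = -14/3 - 6 = -32/3)
1/(A(F(4)) + g((I(5, 1)*3)*l(0), -83)) = 1/(16 - 32/3) = 1/(16/3) = 3/16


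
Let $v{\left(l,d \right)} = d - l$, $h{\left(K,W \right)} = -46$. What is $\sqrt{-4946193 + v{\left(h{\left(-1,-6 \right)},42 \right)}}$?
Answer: $i \sqrt{4946105} \approx 2224.0 i$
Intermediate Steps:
$\sqrt{-4946193 + v{\left(h{\left(-1,-6 \right)},42 \right)}} = \sqrt{-4946193 + \left(42 - -46\right)} = \sqrt{-4946193 + \left(42 + 46\right)} = \sqrt{-4946193 + 88} = \sqrt{-4946105} = i \sqrt{4946105}$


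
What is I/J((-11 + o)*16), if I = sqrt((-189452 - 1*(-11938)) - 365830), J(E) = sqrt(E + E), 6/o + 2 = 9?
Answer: sqrt(33755246)/142 ≈ 40.915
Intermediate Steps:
o = 6/7 (o = 6/(-2 + 9) = 6/7 ≈ 0.85714)
J(E) = sqrt(2)*sqrt(E) (J(E) = sqrt(2*E) = sqrt(2)*sqrt(E))
I = 4*I*sqrt(33959) (I = sqrt((-189452 + 11938) - 365830) = sqrt(-177514 - 365830) = sqrt(-543344) = 4*I*sqrt(33959) ≈ 737.12*I)
I/J((-11 + o)*16) = (4*I*sqrt(33959))/((sqrt(2)*sqrt((-11 + 6/7)*16))) = (4*I*sqrt(33959))/((sqrt(2)*sqrt(-71/7*16))) = (4*I*sqrt(33959))/((sqrt(2)*sqrt(-1136/7))) = (4*I*sqrt(33959))/((sqrt(2)*(4*I*sqrt(497)/7))) = (4*I*sqrt(33959))/((4*I*sqrt(994)/7)) = (4*I*sqrt(33959))*(-I*sqrt(994)/568) = sqrt(33755246)/142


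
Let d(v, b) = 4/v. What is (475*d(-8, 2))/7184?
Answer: -475/14368 ≈ -0.033060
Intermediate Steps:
(475*d(-8, 2))/7184 = (475*(4/(-8)))/7184 = (475*(4*(-⅛)))*(1/7184) = (475*(-½))*(1/7184) = -475/2*1/7184 = -475/14368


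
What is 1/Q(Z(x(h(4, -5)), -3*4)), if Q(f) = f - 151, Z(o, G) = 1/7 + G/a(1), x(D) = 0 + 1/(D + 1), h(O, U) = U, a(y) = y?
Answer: -7/1140 ≈ -0.0061404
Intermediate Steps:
x(D) = 1/(1 + D) (x(D) = 0 + 1/(1 + D) = 1/(1 + D))
Z(o, G) = ⅐ + G (Z(o, G) = 1/7 + G/1 = 1*(⅐) + G*1 = ⅐ + G)
Q(f) = -151 + f
1/Q(Z(x(h(4, -5)), -3*4)) = 1/(-151 + (⅐ - 3*4)) = 1/(-151 + (⅐ - 12)) = 1/(-151 - 83/7) = 1/(-1140/7) = -7/1140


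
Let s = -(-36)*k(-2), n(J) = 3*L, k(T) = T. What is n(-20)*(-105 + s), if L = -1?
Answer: 531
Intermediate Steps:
n(J) = -3 (n(J) = 3*(-1) = -3)
s = -72 (s = -(-36)*(-2) = -12*6 = -72)
n(-20)*(-105 + s) = -3*(-105 - 72) = -3*(-177) = 531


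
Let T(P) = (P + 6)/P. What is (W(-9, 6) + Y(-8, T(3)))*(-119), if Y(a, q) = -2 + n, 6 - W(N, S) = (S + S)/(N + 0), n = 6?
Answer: -4046/3 ≈ -1348.7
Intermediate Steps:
T(P) = (6 + P)/P
W(N, S) = 6 - 2*S/N (W(N, S) = 6 - (S + S)/(N + 0) = 6 - 2*S/N)
Y(a, q) = 4 (Y(a, q) = -2 + 6 = 4)
(W(-9, 6) + Y(-8, T(3)))*(-119) = ((6 - 2*6/(-9)) + 4)*(-119) = ((6 - 2*6*(-⅑)) + 4)*(-119) = ((6 + 4/3) + 4)*(-119) = (22/3 + 4)*(-119) = (34/3)*(-119) = -4046/3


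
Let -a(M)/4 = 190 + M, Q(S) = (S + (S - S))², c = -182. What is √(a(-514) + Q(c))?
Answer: 2*√8605 ≈ 185.53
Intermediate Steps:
Q(S) = S² (Q(S) = (S + 0)² = S²)
a(M) = -760 - 4*M (a(M) = -4*(190 + M) = -760 - 4*M)
√(a(-514) + Q(c)) = √((-760 - 4*(-514)) + (-182)²) = √((-760 + 2056) + 33124) = √(1296 + 33124) = √34420 = 2*√8605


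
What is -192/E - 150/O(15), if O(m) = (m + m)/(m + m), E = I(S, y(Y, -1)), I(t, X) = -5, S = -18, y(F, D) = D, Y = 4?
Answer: -558/5 ≈ -111.60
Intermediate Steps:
E = -5
O(m) = 1 (O(m) = (2*m)/((2*m)) = (2*m)*(1/(2*m)) = 1)
-192/E - 150/O(15) = -192/(-5) - 150/1 = -192*(-⅕) - 150*1 = 192/5 - 150 = -558/5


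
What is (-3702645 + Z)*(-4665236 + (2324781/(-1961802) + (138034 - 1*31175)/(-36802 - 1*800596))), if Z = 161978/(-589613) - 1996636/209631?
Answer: 135886075851035257145680214236771/7866616746596234849 ≈ 1.7274e+13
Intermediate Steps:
Z = -1211198151986/123601162803 (Z = 161978*(-1/589613) - 1996636*1/209631 = -161978/589613 - 1996636/209631 = -1211198151986/123601162803 ≈ -9.7992)
(-3702645 + Z)*(-4665236 + (2324781/(-1961802) + (138034 - 1*31175)/(-36802 - 1*800596))) = (-3702645 - 1211198151986/123601162803)*(-4665236 + (2324781/(-1961802) + (138034 - 1*31175)/(-36802 - 1*800596))) = -457652438644865921*(-4665236 + (2324781*(-1/1961802) + (138034 - 31175)/(-36802 - 800596)))/123601162803 = -457652438644865921*(-4665236 + (-258309/217978 + 106859/(-837398)))/123601162803 = -457652438644865921*(-4665236 + (-258309/217978 + 106859*(-1/837398)))/123601162803 = -457652438644865921*(-4665236 + (-258309/217978 - 106859/837398))/123601162803 = -457652438644865921*(-4665236 - 59900087771/45633585311)/123601162803 = -457652438644865921/123601162803*(-212891504902036167/45633585311) = 135886075851035257145680214236771/7866616746596234849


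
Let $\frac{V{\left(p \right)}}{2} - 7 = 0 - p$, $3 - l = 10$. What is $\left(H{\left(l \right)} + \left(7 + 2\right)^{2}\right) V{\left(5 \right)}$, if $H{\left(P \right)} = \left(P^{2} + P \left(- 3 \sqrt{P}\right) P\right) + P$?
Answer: $492 - 588 i \sqrt{7} \approx 492.0 - 1555.7 i$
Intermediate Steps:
$l = -7$ ($l = 3 - 10 = -7$)
$V{\left(p \right)} = 14 - 2 p$ ($V{\left(p \right)} = 14 + 2 \left(0 - p\right) = 14 + 2 \left(- p\right) = 14 - 2 p$)
$H{\left(P \right)} = P + P^{2} - 3 P^{\frac{5}{2}}$ ($H{\left(P \right)} = \left(P^{2} + - 3 P^{\frac{3}{2}} P\right) + P = \left(P^{2} - 3 P^{\frac{5}{2}}\right) + P = P + P^{2} - 3 P^{\frac{5}{2}}$)
$\left(H{\left(l \right)} + \left(7 + 2\right)^{2}\right) V{\left(5 \right)} = \left(\left(-7 + \left(-7\right)^{2} - 3 \left(-7\right)^{\frac{5}{2}}\right) + \left(7 + 2\right)^{2}\right) \left(14 - 10\right) = \left(\left(-7 + 49 - 3 \cdot 49 i \sqrt{7}\right) + 9^{2}\right) \left(14 - 10\right) = \left(\left(-7 + 49 - 147 i \sqrt{7}\right) + 81\right) 4 = \left(\left(42 - 147 i \sqrt{7}\right) + 81\right) 4 = \left(123 - 147 i \sqrt{7}\right) 4 = 492 - 588 i \sqrt{7}$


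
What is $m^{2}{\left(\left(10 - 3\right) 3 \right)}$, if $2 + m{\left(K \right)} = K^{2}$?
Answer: $192721$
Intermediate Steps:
$m{\left(K \right)} = -2 + K^{2}$
$m^{2}{\left(\left(10 - 3\right) 3 \right)} = \left(-2 + \left(\left(10 - 3\right) 3\right)^{2}\right)^{2} = \left(-2 + \left(7 \cdot 3\right)^{2}\right)^{2} = \left(-2 + 21^{2}\right)^{2} = \left(-2 + 441\right)^{2} = 439^{2} = 192721$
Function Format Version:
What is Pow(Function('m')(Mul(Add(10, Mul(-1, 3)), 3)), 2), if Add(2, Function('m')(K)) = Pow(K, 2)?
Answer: 192721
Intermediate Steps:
Function('m')(K) = Add(-2, Pow(K, 2))
Pow(Function('m')(Mul(Add(10, Mul(-1, 3)), 3)), 2) = Pow(Add(-2, Pow(Mul(Add(10, Mul(-1, 3)), 3), 2)), 2) = Pow(Add(-2, Pow(Mul(Add(10, -3), 3), 2)), 2) = Pow(Add(-2, Pow(Mul(7, 3), 2)), 2) = Pow(Add(-2, Pow(21, 2)), 2) = Pow(Add(-2, 441), 2) = Pow(439, 2) = 192721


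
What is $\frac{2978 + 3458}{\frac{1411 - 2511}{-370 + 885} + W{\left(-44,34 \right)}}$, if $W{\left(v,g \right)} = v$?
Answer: $- \frac{165727}{1188} \approx -139.5$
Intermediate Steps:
$\frac{2978 + 3458}{\frac{1411 - 2511}{-370 + 885} + W{\left(-44,34 \right)}} = \frac{2978 + 3458}{\frac{1411 - 2511}{-370 + 885} - 44} = \frac{6436}{- \frac{1100}{515} - 44} = \frac{6436}{\left(-1100\right) \frac{1}{515} - 44} = \frac{6436}{- \frac{220}{103} - 44} = \frac{6436}{- \frac{4752}{103}} = 6436 \left(- \frac{103}{4752}\right) = - \frac{165727}{1188}$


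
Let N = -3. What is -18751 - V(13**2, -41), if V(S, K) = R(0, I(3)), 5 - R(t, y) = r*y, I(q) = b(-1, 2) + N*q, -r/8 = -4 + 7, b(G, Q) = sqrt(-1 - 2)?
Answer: -18540 - 24*I*sqrt(3) ≈ -18540.0 - 41.569*I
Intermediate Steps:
b(G, Q) = I*sqrt(3) (b(G, Q) = sqrt(-3) = I*sqrt(3))
r = -24 (r = -8*(-4 + 7) = -8*3 = -24)
I(q) = -3*q + I*sqrt(3) (I(q) = I*sqrt(3) - 3*q = -3*q + I*sqrt(3))
R(t, y) = 5 + 24*y (R(t, y) = 5 - (-24)*y = 5 + 24*y)
V(S, K) = -211 + 24*I*sqrt(3) (V(S, K) = 5 + 24*(-3*3 + I*sqrt(3)) = 5 + 24*(-9 + I*sqrt(3)) = 5 + (-216 + 24*I*sqrt(3)) = -211 + 24*I*sqrt(3))
-18751 - V(13**2, -41) = -18751 - (-211 + 24*I*sqrt(3)) = -18751 + (211 - 24*I*sqrt(3)) = -18540 - 24*I*sqrt(3)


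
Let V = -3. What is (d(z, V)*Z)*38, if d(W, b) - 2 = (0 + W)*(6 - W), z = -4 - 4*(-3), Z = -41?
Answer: 21812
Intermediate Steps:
z = 8 (z = -4 + 12 = 8)
d(W, b) = 2 + W*(6 - W) (d(W, b) = 2 + (0 + W)*(6 - W) = 2 + W*(6 - W))
(d(z, V)*Z)*38 = ((2 - 1*8² + 6*8)*(-41))*38 = ((2 - 1*64 + 48)*(-41))*38 = ((2 - 64 + 48)*(-41))*38 = -14*(-41)*38 = 574*38 = 21812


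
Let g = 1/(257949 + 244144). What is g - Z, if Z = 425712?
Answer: -213747015215/502093 ≈ -4.2571e+5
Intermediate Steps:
g = 1/502093 ≈ 1.9917e-6
g - Z = 1/502093 - 1*425712 = 1/502093 - 425712 = -213747015215/502093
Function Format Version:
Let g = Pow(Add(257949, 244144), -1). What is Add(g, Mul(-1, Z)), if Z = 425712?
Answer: Rational(-213747015215, 502093) ≈ -4.2571e+5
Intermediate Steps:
g = Rational(1, 502093) (g = Pow(502093, -1) = Rational(1, 502093) ≈ 1.9917e-6)
Add(g, Mul(-1, Z)) = Add(Rational(1, 502093), Mul(-1, 425712)) = Add(Rational(1, 502093), -425712) = Rational(-213747015215, 502093)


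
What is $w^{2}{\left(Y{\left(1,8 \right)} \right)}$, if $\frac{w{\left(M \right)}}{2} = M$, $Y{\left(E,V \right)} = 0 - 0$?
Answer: $0$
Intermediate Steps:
$Y{\left(E,V \right)} = 0$ ($Y{\left(E,V \right)} = 0 + 0 = 0$)
$w{\left(M \right)} = 2 M$
$w^{2}{\left(Y{\left(1,8 \right)} \right)} = \left(2 \cdot 0\right)^{2} = 0^{2} = 0$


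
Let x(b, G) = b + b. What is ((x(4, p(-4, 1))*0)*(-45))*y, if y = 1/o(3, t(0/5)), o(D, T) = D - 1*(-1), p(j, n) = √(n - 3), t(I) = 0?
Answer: 0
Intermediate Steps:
p(j, n) = √(-3 + n)
o(D, T) = 1 + D (o(D, T) = D + 1 = 1 + D)
x(b, G) = 2*b
y = ¼ (y = 1/(1 + 3) = 1/4 = ¼ ≈ 0.25000)
((x(4, p(-4, 1))*0)*(-45))*y = (((2*4)*0)*(-45))*(¼) = ((8*0)*(-45))*(¼) = (0*(-45))*(¼) = 0*(¼) = 0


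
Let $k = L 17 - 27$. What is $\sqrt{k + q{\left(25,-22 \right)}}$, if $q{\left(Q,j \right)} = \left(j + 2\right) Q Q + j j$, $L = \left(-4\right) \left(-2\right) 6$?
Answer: $i \sqrt{11227} \approx 105.96 i$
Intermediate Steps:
$L = 48$ ($L = 8 \cdot 6 = 48$)
$q{\left(Q,j \right)} = j^{2} + Q^{2} \left(2 + j\right)$ ($q{\left(Q,j \right)} = \left(2 + j\right) Q Q + j^{2} = Q \left(2 + j\right) Q + j^{2} = Q^{2} \left(2 + j\right) + j^{2} = j^{2} + Q^{2} \left(2 + j\right)$)
$k = 789$ ($k = 48 \cdot 17 - 27 = 816 - 27 = 789$)
$\sqrt{k + q{\left(25,-22 \right)}} = \sqrt{789 + \left(\left(-22\right)^{2} + 2 \cdot 25^{2} - 22 \cdot 25^{2}\right)} = \sqrt{789 + \left(484 + 2 \cdot 625 - 13750\right)} = \sqrt{789 + \left(484 + 1250 - 13750\right)} = \sqrt{789 - 12016} = \sqrt{-11227} = i \sqrt{11227}$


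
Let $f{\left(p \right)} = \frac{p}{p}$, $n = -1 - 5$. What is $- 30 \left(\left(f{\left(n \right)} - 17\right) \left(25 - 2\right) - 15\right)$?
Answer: $11490$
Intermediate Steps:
$n = -6$ ($n = -1 - 5 = -6$)
$f{\left(p \right)} = 1$
$- 30 \left(\left(f{\left(n \right)} - 17\right) \left(25 - 2\right) - 15\right) = - 30 \left(\left(1 - 17\right) \left(25 - 2\right) - 15\right) = - 30 \left(\left(-16\right) 23 - 15\right) = - 30 \left(-368 - 15\right) = \left(-30\right) \left(-383\right) = 11490$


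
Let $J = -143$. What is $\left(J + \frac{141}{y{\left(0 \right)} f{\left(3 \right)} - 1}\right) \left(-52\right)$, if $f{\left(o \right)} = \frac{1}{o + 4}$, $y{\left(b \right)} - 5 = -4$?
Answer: $15990$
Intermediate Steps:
$y{\left(b \right)} = 1$ ($y{\left(b \right)} = 5 - 4 = 1$)
$f{\left(o \right)} = \frac{1}{4 + o}$
$\left(J + \frac{141}{y{\left(0 \right)} f{\left(3 \right)} - 1}\right) \left(-52\right) = \left(-143 + \frac{141}{1 \frac{1}{4 + 3} - 1}\right) \left(-52\right) = \left(-143 + \frac{141}{1 \cdot \frac{1}{7} - 1}\right) \left(-52\right) = \left(-143 + \frac{141}{\frac{1}{7} - 1}\right) \left(-52\right) = \left(-143 + \frac{141}{- \frac{6}{7}}\right) \left(-52\right) = \left(-143 + 141 \left(- \frac{7}{6}\right)\right) \left(-52\right) = \left(-143 - \frac{329}{2}\right) \left(-52\right) = \left(- \frac{615}{2}\right) \left(-52\right) = 15990$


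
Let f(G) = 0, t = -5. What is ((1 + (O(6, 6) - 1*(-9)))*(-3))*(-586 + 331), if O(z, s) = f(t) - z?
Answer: 3060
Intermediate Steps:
O(z, s) = -z (O(z, s) = 0 - z = -z)
((1 + (O(6, 6) - 1*(-9)))*(-3))*(-586 + 331) = ((1 + (-1*6 - 1*(-9)))*(-3))*(-586 + 331) = ((1 + (-6 + 9))*(-3))*(-255) = ((1 + 3)*(-3))*(-255) = (4*(-3))*(-255) = -12*(-255) = 3060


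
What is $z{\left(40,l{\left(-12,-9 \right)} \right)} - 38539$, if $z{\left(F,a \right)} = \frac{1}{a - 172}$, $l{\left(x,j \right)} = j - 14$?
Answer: $- \frac{7515106}{195} \approx -38539.0$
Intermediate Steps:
$l{\left(x,j \right)} = -14 + j$
$z{\left(F,a \right)} = \frac{1}{-172 + a}$
$z{\left(40,l{\left(-12,-9 \right)} \right)} - 38539 = \frac{1}{-172 - 23} - 38539 = \frac{1}{-195} - 38539 = - \frac{1}{195} - 38539 = - \frac{7515106}{195}$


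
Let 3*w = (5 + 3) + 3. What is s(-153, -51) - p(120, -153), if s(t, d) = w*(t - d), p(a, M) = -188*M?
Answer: -29138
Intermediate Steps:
w = 11/3 (w = ((5 + 3) + 3)/3 = (8 + 3)/3 = (⅓)*11 = 11/3 ≈ 3.6667)
s(t, d) = -11*d/3 + 11*t/3 (s(t, d) = 11*(t - d)/3 = -11*d/3 + 11*t/3)
s(-153, -51) - p(120, -153) = (-11/3*(-51) + (11/3)*(-153)) - (-188)*(-153) = (187 - 561) - 1*28764 = -374 - 28764 = -29138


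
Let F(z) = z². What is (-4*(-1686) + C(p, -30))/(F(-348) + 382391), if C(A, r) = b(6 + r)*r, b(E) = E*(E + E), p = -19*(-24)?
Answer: -27816/503495 ≈ -0.055246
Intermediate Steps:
p = 456
b(E) = 2*E² (b(E) = E*(2*E) = 2*E²)
C(A, r) = 2*r*(6 + r)² (C(A, r) = (2*(6 + r)²)*r = 2*r*(6 + r)²)
(-4*(-1686) + C(p, -30))/(F(-348) + 382391) = (-4*(-1686) + 2*(-30)*(6 - 30)²)/((-348)² + 382391) = (6744 + 2*(-30)*(-24)²)/(121104 + 382391) = (6744 + 2*(-30)*576)/503495 = (6744 - 34560)*(1/503495) = -27816*1/503495 = -27816/503495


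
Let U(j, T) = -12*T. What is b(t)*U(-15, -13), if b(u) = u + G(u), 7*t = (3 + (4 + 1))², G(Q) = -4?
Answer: 5616/7 ≈ 802.29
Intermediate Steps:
t = 64/7 (t = (3 + (4 + 1))²/7 = (3 + 5)²/7 = (⅐)*8² = (⅐)*64 = 64/7 ≈ 9.1429)
b(u) = -4 + u (b(u) = u - 4 = -4 + u)
b(t)*U(-15, -13) = (-4 + 64/7)*(-12*(-13)) = (36/7)*156 = 5616/7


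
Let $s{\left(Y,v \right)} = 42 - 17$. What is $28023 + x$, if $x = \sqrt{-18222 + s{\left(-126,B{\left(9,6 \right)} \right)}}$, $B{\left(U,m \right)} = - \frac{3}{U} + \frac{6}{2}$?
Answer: $28023 + i \sqrt{18197} \approx 28023.0 + 134.9 i$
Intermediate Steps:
$B{\left(U,m \right)} = 3 - \frac{3}{U}$ ($B{\left(U,m \right)} = - \frac{3}{U} + 6 \cdot \frac{1}{2} = - \frac{3}{U} + 3 = 3 - \frac{3}{U}$)
$s{\left(Y,v \right)} = 25$ ($s{\left(Y,v \right)} = 42 - 17 = 25$)
$x = i \sqrt{18197}$ ($x = \sqrt{-18222 + 25} = \sqrt{-18197} = i \sqrt{18197} \approx 134.9 i$)
$28023 + x = 28023 + i \sqrt{18197}$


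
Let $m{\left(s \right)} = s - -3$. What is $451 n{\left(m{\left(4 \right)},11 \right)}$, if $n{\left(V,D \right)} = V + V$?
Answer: $6314$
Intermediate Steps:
$m{\left(s \right)} = 3 + s$ ($m{\left(s \right)} = s + 3 = 3 + s$)
$n{\left(V,D \right)} = 2 V$
$451 n{\left(m{\left(4 \right)},11 \right)} = 451 \cdot 2 \left(3 + 4\right) = 451 \cdot 2 \cdot 7 = 451 \cdot 14 = 6314$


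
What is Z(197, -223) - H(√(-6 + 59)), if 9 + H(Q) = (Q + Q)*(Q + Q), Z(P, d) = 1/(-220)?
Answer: -44661/220 ≈ -203.00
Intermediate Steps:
Z(P, d) = -1/220
H(Q) = -9 + 4*Q² (H(Q) = -9 + (Q + Q)*(Q + Q) = -9 + (2*Q)*(2*Q) = -9 + 4*Q²)
Z(197, -223) - H(√(-6 + 59)) = -1/220 - (-9 + 4*(√(-6 + 59))²) = -1/220 - (-9 + 4*(√53)²) = -1/220 - (-9 + 4*53) = -1/220 - (-9 + 212) = -1/220 - 1*203 = -1/220 - 203 = -44661/220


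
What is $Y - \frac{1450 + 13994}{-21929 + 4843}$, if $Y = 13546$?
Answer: $\frac{115731200}{8543} \approx 13547.0$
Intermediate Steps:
$Y - \frac{1450 + 13994}{-21929 + 4843} = 13546 - \frac{1450 + 13994}{-21929 + 4843} = 13546 - \frac{15444}{-17086} = 13546 - 15444 \left(- \frac{1}{17086}\right) = 13546 - - \frac{7722}{8543} = 13546 + \frac{7722}{8543} = \frac{115731200}{8543}$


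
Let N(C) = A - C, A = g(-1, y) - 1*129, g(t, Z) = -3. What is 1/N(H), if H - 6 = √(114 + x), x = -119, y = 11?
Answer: I/(√5 - 138*I) ≈ -0.0072445 + 0.00011739*I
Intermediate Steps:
A = -132 (A = -3 - 1*129 = -3 - 129 = -132)
H = 6 + I*√5 (H = 6 + √(114 - 119) = 6 + √(-5) = 6 + I*√5 ≈ 6.0 + 2.2361*I)
N(C) = -132 - C
1/N(H) = 1/(-132 - (6 + I*√5)) = 1/(-132 + (-6 - I*√5)) = 1/(-138 - I*√5)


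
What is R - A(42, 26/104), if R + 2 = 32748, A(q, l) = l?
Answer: 130983/4 ≈ 32746.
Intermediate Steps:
R = 32746 (R = -2 + 32748 = 32746)
R - A(42, 26/104) = 32746 - 26/104 = 32746 - 1*¼ = 32746 - ¼ = 130983/4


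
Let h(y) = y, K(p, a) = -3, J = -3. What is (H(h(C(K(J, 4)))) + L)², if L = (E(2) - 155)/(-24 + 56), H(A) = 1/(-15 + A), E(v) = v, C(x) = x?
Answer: 1940449/82944 ≈ 23.395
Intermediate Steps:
L = -153/32 (L = (2 - 155)/(-24 + 56) = -153/32 ≈ -4.7813)
(H(h(C(K(J, 4)))) + L)² = (1/(-15 - 3) - 153/32)² = (1/(-18) - 153/32)² = (-1/18 - 153/32)² = (-1393/288)² = 1940449/82944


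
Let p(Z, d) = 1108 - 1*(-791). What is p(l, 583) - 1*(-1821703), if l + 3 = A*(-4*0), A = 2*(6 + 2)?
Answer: 1823602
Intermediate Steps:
A = 16 (A = 2*8 = 16)
l = -3 (l = -3 + 16*(-4*0) = -3 + 16*0 = -3 + 0 = -3)
p(Z, d) = 1899 (p(Z, d) = 1108 + 791 = 1899)
p(l, 583) - 1*(-1821703) = 1899 - 1*(-1821703) = 1899 + 1821703 = 1823602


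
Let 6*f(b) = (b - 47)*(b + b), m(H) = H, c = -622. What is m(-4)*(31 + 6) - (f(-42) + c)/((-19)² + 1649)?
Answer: -49684/335 ≈ -148.31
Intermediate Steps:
f(b) = b*(-47 + b)/3 (f(b) = ((b - 47)*(b + b))/6 = ((-47 + b)*(2*b))/6 = (2*b*(-47 + b))/6 = b*(-47 + b)/3)
m(-4)*(31 + 6) - (f(-42) + c)/((-19)² + 1649) = -4*(31 + 6) - ((⅓)*(-42)*(-47 - 42) - 622)/((-19)² + 1649) = -4*37 - ((⅓)*(-42)*(-89) - 622)/(361 + 1649) = -148 - (1246 - 622)/2010 = -148 - 624/2010 = -148 - 1*104/335 = -148 - 104/335 = -49684/335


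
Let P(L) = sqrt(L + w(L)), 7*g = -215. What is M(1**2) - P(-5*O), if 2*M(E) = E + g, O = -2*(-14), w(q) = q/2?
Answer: -104/7 - I*sqrt(210) ≈ -14.857 - 14.491*I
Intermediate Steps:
w(q) = q/2 (w(q) = q*(1/2) = q/2)
g = -215/7 (g = (1/7)*(-215) = -215/7 ≈ -30.714)
O = 28
M(E) = -215/14 + E/2 (M(E) = (E - 215/7)/2 = (-215/7 + E)/2 = -215/14 + E/2)
P(L) = sqrt(6)*sqrt(L)/2 (P(L) = sqrt(L + L/2) = sqrt(3*L/2) = sqrt(6)*sqrt(L)/2)
M(1**2) - P(-5*O) = (-215/14 + (1/2)*1**2) - sqrt(6)*sqrt(-5*28)/2 = (-215/14 + (1/2)*1) - sqrt(6)*sqrt(-140)/2 = (-215/14 + 1/2) - sqrt(6)*2*I*sqrt(35)/2 = -104/7 - I*sqrt(210)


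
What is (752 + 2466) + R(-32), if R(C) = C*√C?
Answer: 3218 - 128*I*√2 ≈ 3218.0 - 181.02*I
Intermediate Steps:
R(C) = C^(3/2)
(752 + 2466) + R(-32) = (752 + 2466) + (-32)^(3/2) = 3218 - 128*I*√2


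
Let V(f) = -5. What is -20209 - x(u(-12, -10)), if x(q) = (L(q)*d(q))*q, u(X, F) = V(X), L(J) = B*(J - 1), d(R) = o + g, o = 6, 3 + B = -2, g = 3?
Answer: -18859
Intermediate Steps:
B = -5 (B = -3 - 2 = -5)
d(R) = 9 (d(R) = 6 + 3 = 9)
L(J) = 5 - 5*J (L(J) = -5*(J - 1) = -5*(-1 + J) = 5 - 5*J)
u(X, F) = -5
x(q) = q*(45 - 45*q) (x(q) = ((5 - 5*q)*9)*q = (45 - 45*q)*q = q*(45 - 45*q))
-20209 - x(u(-12, -10)) = -20209 - 45*(-5)*(1 - 1*(-5)) = -20209 - 45*(-5)*(1 + 5) = -20209 - 45*(-5)*6 = -20209 - 1*(-1350) = -20209 + 1350 = -18859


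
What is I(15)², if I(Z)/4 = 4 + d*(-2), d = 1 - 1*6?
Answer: 3136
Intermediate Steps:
d = -5 (d = 1 - 6 = -5)
I(Z) = 56 (I(Z) = 4*(4 - 5*(-2)) = 4*(4 + 10) = 4*14 = 56)
I(15)² = 56² = 3136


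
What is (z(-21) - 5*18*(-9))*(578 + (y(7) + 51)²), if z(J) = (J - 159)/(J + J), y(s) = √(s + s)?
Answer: 18200100/7 + 581400*√14/7 ≈ 2.9108e+6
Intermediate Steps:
y(s) = √2*√s (y(s) = √(2*s) = √2*√s)
z(J) = (-159 + J)/(2*J) (z(J) = (-159 + J)/((2*J)) = (-159 + J)*(1/(2*J)) = (-159 + J)/(2*J))
(z(-21) - 5*18*(-9))*(578 + (y(7) + 51)²) = ((½)*(-159 - 21)/(-21) - 5*18*(-9))*(578 + (√2*√7 + 51)²) = ((½)*(-1/21)*(-180) - 90*(-9))*(578 + (√14 + 51)²) = (30/7 + 810)*(578 + (51 + √14)²) = 5700*(578 + (51 + √14)²)/7 = 3294600/7 + 5700*(51 + √14)²/7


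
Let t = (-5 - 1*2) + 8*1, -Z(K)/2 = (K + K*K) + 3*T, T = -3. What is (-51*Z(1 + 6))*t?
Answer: 4794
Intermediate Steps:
Z(K) = 18 - 2*K - 2*K**2 (Z(K) = -2*((K + K*K) + 3*(-3)) = -2*((K + K**2) - 9) = -2*(-9 + K + K**2) = 18 - 2*K - 2*K**2)
t = 1 (t = (-5 - 2) + 8 = -7 + 8 = 1)
(-51*Z(1 + 6))*t = -51*(18 - 2*(1 + 6) - 2*(1 + 6)**2)*1 = -51*(18 - 2*7 - 2*7**2)*1 = -51*(18 - 14 - 2*49)*1 = -51*(18 - 14 - 98)*1 = -51*(-94)*1 = 4794*1 = 4794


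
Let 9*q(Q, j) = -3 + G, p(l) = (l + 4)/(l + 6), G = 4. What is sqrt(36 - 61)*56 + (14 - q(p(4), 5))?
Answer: 125/9 + 280*I ≈ 13.889 + 280.0*I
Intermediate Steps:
p(l) = (4 + l)/(6 + l)
q(Q, j) = 1/9 (q(Q, j) = (-3 + 4)/9 = (1/9)*1 = 1/9)
sqrt(36 - 61)*56 + (14 - q(p(4), 5)) = sqrt(36 - 61)*56 + (14 - 1*1/9) = sqrt(-25)*56 + (14 - 1/9) = (5*I)*56 + 125/9 = 280*I + 125/9 = 125/9 + 280*I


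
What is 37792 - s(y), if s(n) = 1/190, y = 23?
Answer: 7180479/190 ≈ 37792.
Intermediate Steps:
s(n) = 1/190
37792 - s(y) = 37792 - 1*1/190 = 37792 - 1/190 = 7180479/190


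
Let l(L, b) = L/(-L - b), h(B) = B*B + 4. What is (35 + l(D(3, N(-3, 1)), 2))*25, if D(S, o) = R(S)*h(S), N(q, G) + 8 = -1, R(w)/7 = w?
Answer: 9352/11 ≈ 850.18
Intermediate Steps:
R(w) = 7*w
N(q, G) = -9 (N(q, G) = -8 - 1 = -9)
h(B) = 4 + B² (h(B) = B² + 4 = 4 + B²)
D(S, o) = 7*S*(4 + S²) (D(S, o) = (7*S)*(4 + S²) = 7*S*(4 + S²))
(35 + l(D(3, N(-3, 1)), 2))*25 = (35 - 7*3*(4 + 3²)/(7*3*(4 + 3²) + 2))*25 = (35 - 7*3*(4 + 9)/(7*3*(4 + 9) + 2))*25 = (35 - 7*3*13/(7*3*13 + 2))*25 = (35 - 1*273/(273 + 2))*25 = (35 - 1*273/275)*25 = (35 - 1*273*1/275)*25 = (35 - 273/275)*25 = (9352/275)*25 = 9352/11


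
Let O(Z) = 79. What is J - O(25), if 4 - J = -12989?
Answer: 12914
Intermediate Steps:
J = 12993 (J = 4 - 1*(-12989) = 4 + 12989 = 12993)
J - O(25) = 12993 - 1*79 = 12993 - 79 = 12914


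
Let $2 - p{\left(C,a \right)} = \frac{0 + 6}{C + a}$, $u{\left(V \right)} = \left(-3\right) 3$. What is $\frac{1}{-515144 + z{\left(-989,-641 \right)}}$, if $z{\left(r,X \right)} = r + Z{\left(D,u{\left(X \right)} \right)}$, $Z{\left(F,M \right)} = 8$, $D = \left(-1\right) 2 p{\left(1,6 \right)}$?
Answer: $- \frac{1}{516125} \approx -1.9375 \cdot 10^{-6}$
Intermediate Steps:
$u{\left(V \right)} = -9$
$p{\left(C,a \right)} = 2 - \frac{6}{C + a}$ ($p{\left(C,a \right)} = 2 - \frac{0 + 6}{C + a} = 2 - \frac{6}{C + a}$)
$D = - \frac{16}{7}$ ($D = \left(-1\right) 2 \frac{2 \left(-3 + 1 + 6\right)}{1 + 6} = - 2 \cdot 2 \cdot \frac{1}{7} \cdot 4 = \left(-2\right) \frac{8}{7} = - \frac{16}{7} \approx -2.2857$)
$z{\left(r,X \right)} = 8 + r$ ($z{\left(r,X \right)} = r + 8 = 8 + r$)
$\frac{1}{-515144 + z{\left(-989,-641 \right)}} = \frac{1}{-515144 + \left(8 - 989\right)} = \frac{1}{-515144 - 981} = \frac{1}{-516125} = - \frac{1}{516125}$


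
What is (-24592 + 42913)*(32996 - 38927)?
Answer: -108661851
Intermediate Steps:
(-24592 + 42913)*(32996 - 38927) = 18321*(-5931) = -108661851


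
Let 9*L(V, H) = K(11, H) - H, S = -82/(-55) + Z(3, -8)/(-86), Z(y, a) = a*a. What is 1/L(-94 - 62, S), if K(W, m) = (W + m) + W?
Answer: 9/22 ≈ 0.40909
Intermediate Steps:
K(W, m) = m + 2*W
Z(y, a) = a²
S = 1766/2365 (S = -82/(-55) + (-8)²/(-86) = -82*(-1/55) + 64*(-1/86) = 82/55 - 32/43 = 1766/2365 ≈ 0.74672)
L(V, H) = 22/9 (L(V, H) = ((H + 2*11) - H)/9 = ((H + 22) - H)/9 = ((22 + H) - H)/9 = (⅑)*22 = 22/9)
1/L(-94 - 62, S) = 1/(22/9) = 9/22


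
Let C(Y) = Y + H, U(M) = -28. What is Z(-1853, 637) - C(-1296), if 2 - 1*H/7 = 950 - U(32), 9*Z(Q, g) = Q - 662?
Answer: 70637/9 ≈ 7848.6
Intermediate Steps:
Z(Q, g) = -662/9 + Q/9 (Z(Q, g) = (Q - 662)/9 = (-662 + Q)/9 = -662/9 + Q/9)
H = -6832 (H = 14 - 7*(950 - 1*(-28)) = 14 - 7*(950 + 28) = 14 - 7*978 = 14 - 6846 = -6832)
C(Y) = -6832 + Y (C(Y) = Y - 6832 = -6832 + Y)
Z(-1853, 637) - C(-1296) = (-662/9 + (1/9)*(-1853)) - (-6832 - 1296) = (-662/9 - 1853/9) - 1*(-8128) = -2515/9 + 8128 = 70637/9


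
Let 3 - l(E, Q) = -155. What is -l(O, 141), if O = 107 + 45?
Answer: -158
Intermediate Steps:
O = 152
l(E, Q) = 158 (l(E, Q) = 3 - 1*(-155) = 3 + 155 = 158)
-l(O, 141) = -1*158 = -158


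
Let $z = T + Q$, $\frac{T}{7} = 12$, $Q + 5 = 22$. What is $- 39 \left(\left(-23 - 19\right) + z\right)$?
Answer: $-2301$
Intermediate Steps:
$Q = 17$ ($Q = -5 + 22 = 17$)
$T = 84$ ($T = 7 \cdot 12 = 84$)
$z = 101$ ($z = 84 + 17 = 101$)
$- 39 \left(\left(-23 - 19\right) + z\right) = - 39 \left(\left(-23 - 19\right) + 101\right) = - 39 \left(-42 + 101\right) = \left(-39\right) 59 = -2301$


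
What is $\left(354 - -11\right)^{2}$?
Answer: $133225$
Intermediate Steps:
$\left(354 - -11\right)^{2} = \left(354 + 11\right)^{2} = 365^{2} = 133225$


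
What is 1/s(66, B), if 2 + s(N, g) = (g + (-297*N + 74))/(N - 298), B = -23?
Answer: 232/19087 ≈ 0.012155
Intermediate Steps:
s(N, g) = -2 + (74 + g - 297*N)/(-298 + N) (s(N, g) = -2 + (g + (-297*N + 74))/(N - 298) = -2 + (g + (74 - 297*N))/(-298 + N) = -2 + (74 + g - 297*N)/(-298 + N))
1/s(66, B) = 1/((670 - 23 - 299*66)/(-298 + 66)) = 1/((670 - 23 - 19734)/(-232)) = 1/(-1/232*(-19087)) = 1/(19087/232) = 232/19087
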